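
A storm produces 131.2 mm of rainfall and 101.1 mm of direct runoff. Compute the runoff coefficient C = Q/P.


The runoff coefficient C = runoff depth / rainfall depth.
C = 101.1 / 131.2
  = 0.7706.

0.7706


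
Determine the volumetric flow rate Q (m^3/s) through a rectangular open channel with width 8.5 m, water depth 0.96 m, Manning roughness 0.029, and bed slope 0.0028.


For a rectangular channel, the cross-sectional area A = b * y = 8.5 * 0.96 = 8.16 m^2.
The wetted perimeter P = b + 2y = 8.5 + 2*0.96 = 10.42 m.
Hydraulic radius R = A/P = 8.16/10.42 = 0.7831 m.
Velocity V = (1/n)*R^(2/3)*S^(1/2) = (1/0.029)*0.7831^(2/3)*0.0028^(1/2) = 1.5502 m/s.
Discharge Q = A * V = 8.16 * 1.5502 = 12.65 m^3/s.

12.65


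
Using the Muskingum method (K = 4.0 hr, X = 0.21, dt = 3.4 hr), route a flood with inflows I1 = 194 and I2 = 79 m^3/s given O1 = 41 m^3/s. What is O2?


Muskingum coefficients:
denom = 2*K*(1-X) + dt = 2*4.0*(1-0.21) + 3.4 = 9.72.
C0 = (dt - 2*K*X)/denom = (3.4 - 2*4.0*0.21)/9.72 = 0.177.
C1 = (dt + 2*K*X)/denom = (3.4 + 2*4.0*0.21)/9.72 = 0.5226.
C2 = (2*K*(1-X) - dt)/denom = 0.3004.
O2 = C0*I2 + C1*I1 + C2*O1
   = 0.177*79 + 0.5226*194 + 0.3004*41
   = 127.69 m^3/s.

127.69


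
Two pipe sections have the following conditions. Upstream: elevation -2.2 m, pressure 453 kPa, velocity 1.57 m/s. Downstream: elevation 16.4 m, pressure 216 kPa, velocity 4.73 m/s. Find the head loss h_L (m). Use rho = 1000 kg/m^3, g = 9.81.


Total head at each section: H = z + p/(rho*g) + V^2/(2g).
H1 = -2.2 + 453*1000/(1000*9.81) + 1.57^2/(2*9.81)
   = -2.2 + 46.177 + 0.1256
   = 44.103 m.
H2 = 16.4 + 216*1000/(1000*9.81) + 4.73^2/(2*9.81)
   = 16.4 + 22.018 + 1.1403
   = 39.559 m.
h_L = H1 - H2 = 44.103 - 39.559 = 4.544 m.

4.544


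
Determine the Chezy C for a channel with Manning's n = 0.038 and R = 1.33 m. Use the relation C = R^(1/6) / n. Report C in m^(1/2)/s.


The Chezy coefficient relates to Manning's n through C = R^(1/6) / n.
R^(1/6) = 1.33^(1/6) = 1.048677.
C = 1.048677 / 0.038 = 27.6 m^(1/2)/s.

27.6


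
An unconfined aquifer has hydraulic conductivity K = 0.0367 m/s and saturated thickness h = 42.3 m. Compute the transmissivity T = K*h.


Transmissivity is defined as T = K * h.
T = 0.0367 * 42.3
  = 1.5524 m^2/s.

1.5524


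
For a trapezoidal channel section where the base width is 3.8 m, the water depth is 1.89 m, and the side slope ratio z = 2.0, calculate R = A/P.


For a trapezoidal section with side slope z:
A = (b + z*y)*y = (3.8 + 2.0*1.89)*1.89 = 14.326 m^2.
P = b + 2*y*sqrt(1 + z^2) = 3.8 + 2*1.89*sqrt(1 + 2.0^2) = 12.252 m.
R = A/P = 14.326 / 12.252 = 1.1693 m.

1.1693


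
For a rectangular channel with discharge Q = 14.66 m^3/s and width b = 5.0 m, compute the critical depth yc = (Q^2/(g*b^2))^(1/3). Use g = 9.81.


Using yc = (Q^2 / (g * b^2))^(1/3):
Q^2 = 14.66^2 = 214.92.
g * b^2 = 9.81 * 5.0^2 = 9.81 * 25.0 = 245.25.
Q^2 / (g*b^2) = 214.92 / 245.25 = 0.8763.
yc = 0.8763^(1/3) = 0.9569 m.

0.9569


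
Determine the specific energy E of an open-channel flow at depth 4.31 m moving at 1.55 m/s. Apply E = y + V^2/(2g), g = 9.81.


Specific energy E = y + V^2/(2g).
Velocity head = V^2/(2g) = 1.55^2 / (2*9.81) = 2.4025 / 19.62 = 0.1225 m.
E = 4.31 + 0.1225 = 4.4325 m.

4.4325


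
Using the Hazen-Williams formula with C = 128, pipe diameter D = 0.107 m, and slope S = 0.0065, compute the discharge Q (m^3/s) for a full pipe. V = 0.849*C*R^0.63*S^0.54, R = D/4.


For a full circular pipe, R = D/4 = 0.107/4 = 0.0267 m.
V = 0.849 * 128 * 0.0267^0.63 * 0.0065^0.54
  = 0.849 * 128 * 0.102144 * 0.065913
  = 0.7317 m/s.
Pipe area A = pi*D^2/4 = pi*0.107^2/4 = 0.009 m^2.
Q = A * V = 0.009 * 0.7317 = 0.0066 m^3/s.

0.0066


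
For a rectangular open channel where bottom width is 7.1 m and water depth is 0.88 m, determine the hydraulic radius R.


For a rectangular section:
Flow area A = b * y = 7.1 * 0.88 = 6.25 m^2.
Wetted perimeter P = b + 2y = 7.1 + 2*0.88 = 8.86 m.
Hydraulic radius R = A/P = 6.25 / 8.86 = 0.7052 m.

0.7052


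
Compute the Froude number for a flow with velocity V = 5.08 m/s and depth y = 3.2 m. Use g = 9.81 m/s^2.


The Froude number is defined as Fr = V / sqrt(g*y).
g*y = 9.81 * 3.2 = 31.392.
sqrt(g*y) = sqrt(31.392) = 5.6029.
Fr = 5.08 / 5.6029 = 0.9067.

0.9067


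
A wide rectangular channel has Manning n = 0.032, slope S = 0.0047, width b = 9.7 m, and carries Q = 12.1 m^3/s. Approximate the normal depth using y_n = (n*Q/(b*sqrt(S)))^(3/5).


We use the wide-channel approximation y_n = (n*Q/(b*sqrt(S)))^(3/5).
sqrt(S) = sqrt(0.0047) = 0.068557.
Numerator: n*Q = 0.032 * 12.1 = 0.3872.
Denominator: b*sqrt(S) = 9.7 * 0.068557 = 0.665003.
arg = 0.5823.
y_n = 0.5823^(3/5) = 0.7229 m.

0.7229


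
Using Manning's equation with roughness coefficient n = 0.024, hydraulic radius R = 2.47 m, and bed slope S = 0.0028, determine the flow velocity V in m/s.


Manning's equation gives V = (1/n) * R^(2/3) * S^(1/2).
First, compute R^(2/3) = 2.47^(2/3) = 1.8272.
Next, S^(1/2) = 0.0028^(1/2) = 0.052915.
Then 1/n = 1/0.024 = 41.67.
V = 41.67 * 1.8272 * 0.052915 = 4.0287 m/s.

4.0287


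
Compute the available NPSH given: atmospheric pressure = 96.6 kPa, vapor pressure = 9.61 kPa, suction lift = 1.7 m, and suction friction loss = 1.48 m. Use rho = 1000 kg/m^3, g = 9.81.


NPSHa = p_atm/(rho*g) - z_s - hf_s - p_vap/(rho*g).
p_atm/(rho*g) = 96.6*1000 / (1000*9.81) = 9.847 m.
p_vap/(rho*g) = 9.61*1000 / (1000*9.81) = 0.98 m.
NPSHa = 9.847 - 1.7 - 1.48 - 0.98
      = 5.69 m.

5.69


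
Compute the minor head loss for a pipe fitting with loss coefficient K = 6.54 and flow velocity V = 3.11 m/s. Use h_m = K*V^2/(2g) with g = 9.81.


Minor loss formula: h_m = K * V^2/(2g).
V^2 = 3.11^2 = 9.6721.
V^2/(2g) = 9.6721 / 19.62 = 0.493 m.
h_m = 6.54 * 0.493 = 3.224 m.

3.224


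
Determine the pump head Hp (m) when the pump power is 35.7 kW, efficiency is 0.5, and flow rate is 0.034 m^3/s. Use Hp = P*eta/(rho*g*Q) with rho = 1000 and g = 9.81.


Pump head formula: Hp = P * eta / (rho * g * Q).
Numerator: P * eta = 35.7 * 1000 * 0.5 = 17850.0 W.
Denominator: rho * g * Q = 1000 * 9.81 * 0.034 = 333.54.
Hp = 17850.0 / 333.54 = 53.52 m.

53.52


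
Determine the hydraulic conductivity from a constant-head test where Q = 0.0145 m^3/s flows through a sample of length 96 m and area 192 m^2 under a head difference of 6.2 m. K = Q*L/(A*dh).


From K = Q*L / (A*dh):
Numerator: Q*L = 0.0145 * 96 = 1.392.
Denominator: A*dh = 192 * 6.2 = 1190.4.
K = 1.392 / 1190.4 = 0.001169 m/s.

0.001169


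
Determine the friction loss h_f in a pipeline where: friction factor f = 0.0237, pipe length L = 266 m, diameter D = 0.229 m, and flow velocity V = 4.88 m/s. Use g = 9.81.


Darcy-Weisbach equation: h_f = f * (L/D) * V^2/(2g).
f * L/D = 0.0237 * 266/0.229 = 27.5293.
V^2/(2g) = 4.88^2 / (2*9.81) = 23.8144 / 19.62 = 1.2138 m.
h_f = 27.5293 * 1.2138 = 33.415 m.

33.415


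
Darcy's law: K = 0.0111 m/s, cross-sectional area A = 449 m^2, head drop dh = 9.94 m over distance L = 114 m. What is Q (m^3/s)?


Darcy's law: Q = K * A * i, where i = dh/L.
Hydraulic gradient i = 9.94 / 114 = 0.087193.
Q = 0.0111 * 449 * 0.087193
  = 0.4346 m^3/s.

0.4346


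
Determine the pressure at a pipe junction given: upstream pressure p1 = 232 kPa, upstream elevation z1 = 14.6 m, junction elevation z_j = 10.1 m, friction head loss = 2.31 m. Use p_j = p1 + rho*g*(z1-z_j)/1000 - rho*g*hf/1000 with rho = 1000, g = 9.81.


Junction pressure: p_j = p1 + rho*g*(z1 - z_j)/1000 - rho*g*hf/1000.
Elevation term = 1000*9.81*(14.6 - 10.1)/1000 = 44.145 kPa.
Friction term = 1000*9.81*2.31/1000 = 22.661 kPa.
p_j = 232 + 44.145 - 22.661 = 253.48 kPa.

253.48


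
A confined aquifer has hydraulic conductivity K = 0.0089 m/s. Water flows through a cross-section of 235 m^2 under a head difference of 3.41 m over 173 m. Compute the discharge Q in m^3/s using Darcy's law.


Darcy's law: Q = K * A * i, where i = dh/L.
Hydraulic gradient i = 3.41 / 173 = 0.019711.
Q = 0.0089 * 235 * 0.019711
  = 0.0412 m^3/s.

0.0412


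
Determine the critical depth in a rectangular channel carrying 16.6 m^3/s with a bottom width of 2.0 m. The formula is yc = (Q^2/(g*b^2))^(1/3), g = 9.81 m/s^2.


Using yc = (Q^2 / (g * b^2))^(1/3):
Q^2 = 16.6^2 = 275.56.
g * b^2 = 9.81 * 2.0^2 = 9.81 * 4.0 = 39.24.
Q^2 / (g*b^2) = 275.56 / 39.24 = 7.0224.
yc = 7.0224^(1/3) = 1.915 m.

1.915


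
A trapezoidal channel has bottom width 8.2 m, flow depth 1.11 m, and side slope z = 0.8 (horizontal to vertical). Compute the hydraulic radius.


For a trapezoidal section with side slope z:
A = (b + z*y)*y = (8.2 + 0.8*1.11)*1.11 = 10.088 m^2.
P = b + 2*y*sqrt(1 + z^2) = 8.2 + 2*1.11*sqrt(1 + 0.8^2) = 11.043 m.
R = A/P = 10.088 / 11.043 = 0.9135 m.

0.9135


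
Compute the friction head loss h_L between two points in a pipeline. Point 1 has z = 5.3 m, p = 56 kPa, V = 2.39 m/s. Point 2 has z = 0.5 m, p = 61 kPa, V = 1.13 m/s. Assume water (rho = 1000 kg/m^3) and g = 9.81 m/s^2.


Total head at each section: H = z + p/(rho*g) + V^2/(2g).
H1 = 5.3 + 56*1000/(1000*9.81) + 2.39^2/(2*9.81)
   = 5.3 + 5.708 + 0.2911
   = 11.3 m.
H2 = 0.5 + 61*1000/(1000*9.81) + 1.13^2/(2*9.81)
   = 0.5 + 6.218 + 0.0651
   = 6.783 m.
h_L = H1 - H2 = 11.3 - 6.783 = 4.516 m.

4.516


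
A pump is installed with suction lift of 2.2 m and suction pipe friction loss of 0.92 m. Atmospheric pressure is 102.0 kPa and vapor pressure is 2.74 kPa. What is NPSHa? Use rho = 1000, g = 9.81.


NPSHa = p_atm/(rho*g) - z_s - hf_s - p_vap/(rho*g).
p_atm/(rho*g) = 102.0*1000 / (1000*9.81) = 10.398 m.
p_vap/(rho*g) = 2.74*1000 / (1000*9.81) = 0.279 m.
NPSHa = 10.398 - 2.2 - 0.92 - 0.279
      = 7.0 m.

7.0


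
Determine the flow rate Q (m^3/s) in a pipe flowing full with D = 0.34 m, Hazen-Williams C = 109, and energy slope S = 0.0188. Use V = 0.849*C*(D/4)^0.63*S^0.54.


For a full circular pipe, R = D/4 = 0.34/4 = 0.085 m.
V = 0.849 * 109 * 0.085^0.63 * 0.0188^0.54
  = 0.849 * 109 * 0.211609 * 0.116962
  = 2.2904 m/s.
Pipe area A = pi*D^2/4 = pi*0.34^2/4 = 0.0908 m^2.
Q = A * V = 0.0908 * 2.2904 = 0.208 m^3/s.

0.208


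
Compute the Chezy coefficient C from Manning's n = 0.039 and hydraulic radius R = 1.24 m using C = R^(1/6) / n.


The Chezy coefficient relates to Manning's n through C = R^(1/6) / n.
R^(1/6) = 1.24^(1/6) = 1.036502.
C = 1.036502 / 0.039 = 26.58 m^(1/2)/s.

26.58


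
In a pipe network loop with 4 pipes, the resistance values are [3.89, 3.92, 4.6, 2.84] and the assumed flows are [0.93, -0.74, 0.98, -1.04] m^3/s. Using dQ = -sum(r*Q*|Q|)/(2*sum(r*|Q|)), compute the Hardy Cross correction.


Numerator terms (r*Q*|Q|): 3.89*0.93*|0.93| = 3.3645; 3.92*-0.74*|-0.74| = -2.1466; 4.6*0.98*|0.98| = 4.4178; 2.84*-1.04*|-1.04| = -3.0717.
Sum of numerator = 2.564.
Denominator terms (r*|Q|): 3.89*|0.93| = 3.6177; 3.92*|-0.74| = 2.9008; 4.6*|0.98| = 4.508; 2.84*|-1.04| = 2.9536.
2 * sum of denominator = 2 * 13.9801 = 27.9602.
dQ = -2.564 / 27.9602 = -0.0917 m^3/s.

-0.0917


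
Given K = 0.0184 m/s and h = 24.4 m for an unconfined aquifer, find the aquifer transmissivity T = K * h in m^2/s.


Transmissivity is defined as T = K * h.
T = 0.0184 * 24.4
  = 0.449 m^2/s.

0.449


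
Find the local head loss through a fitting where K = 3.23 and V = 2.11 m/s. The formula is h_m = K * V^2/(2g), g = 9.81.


Minor loss formula: h_m = K * V^2/(2g).
V^2 = 2.11^2 = 4.4521.
V^2/(2g) = 4.4521 / 19.62 = 0.2269 m.
h_m = 3.23 * 0.2269 = 0.7329 m.

0.7329


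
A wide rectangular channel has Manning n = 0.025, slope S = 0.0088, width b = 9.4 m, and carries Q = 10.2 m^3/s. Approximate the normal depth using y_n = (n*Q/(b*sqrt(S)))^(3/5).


We use the wide-channel approximation y_n = (n*Q/(b*sqrt(S)))^(3/5).
sqrt(S) = sqrt(0.0088) = 0.093808.
Numerator: n*Q = 0.025 * 10.2 = 0.255.
Denominator: b*sqrt(S) = 9.4 * 0.093808 = 0.881795.
arg = 0.2892.
y_n = 0.2892^(3/5) = 0.475 m.

0.475


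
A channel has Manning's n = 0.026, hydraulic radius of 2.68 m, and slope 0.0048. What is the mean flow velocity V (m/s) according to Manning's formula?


Manning's equation gives V = (1/n) * R^(2/3) * S^(1/2).
First, compute R^(2/3) = 2.68^(2/3) = 1.9294.
Next, S^(1/2) = 0.0048^(1/2) = 0.069282.
Then 1/n = 1/0.026 = 38.46.
V = 38.46 * 1.9294 * 0.069282 = 5.1413 m/s.

5.1413


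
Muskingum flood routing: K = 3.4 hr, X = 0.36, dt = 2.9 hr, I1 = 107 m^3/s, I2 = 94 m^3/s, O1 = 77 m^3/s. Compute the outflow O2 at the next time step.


Muskingum coefficients:
denom = 2*K*(1-X) + dt = 2*3.4*(1-0.36) + 2.9 = 7.252.
C0 = (dt - 2*K*X)/denom = (2.9 - 2*3.4*0.36)/7.252 = 0.0623.
C1 = (dt + 2*K*X)/denom = (2.9 + 2*3.4*0.36)/7.252 = 0.7375.
C2 = (2*K*(1-X) - dt)/denom = 0.2002.
O2 = C0*I2 + C1*I1 + C2*O1
   = 0.0623*94 + 0.7375*107 + 0.2002*77
   = 100.18 m^3/s.

100.18


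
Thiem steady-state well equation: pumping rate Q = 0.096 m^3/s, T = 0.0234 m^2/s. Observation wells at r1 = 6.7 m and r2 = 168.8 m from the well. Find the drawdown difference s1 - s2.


Thiem equation: s1 - s2 = Q/(2*pi*T) * ln(r2/r1).
ln(r2/r1) = ln(168.8/6.7) = 3.2266.
Q/(2*pi*T) = 0.096 / (2*pi*0.0234) = 0.096 / 0.147 = 0.6529.
s1 - s2 = 0.6529 * 3.2266 = 2.1068 m.

2.1068


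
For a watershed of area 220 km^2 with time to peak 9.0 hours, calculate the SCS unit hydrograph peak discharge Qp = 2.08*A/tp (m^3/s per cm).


SCS formula: Qp = 2.08 * A / tp.
Qp = 2.08 * 220 / 9.0
   = 457.6 / 9.0
   = 50.84 m^3/s per cm.

50.84


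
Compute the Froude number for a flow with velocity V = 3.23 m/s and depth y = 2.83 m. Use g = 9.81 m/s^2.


The Froude number is defined as Fr = V / sqrt(g*y).
g*y = 9.81 * 2.83 = 27.7623.
sqrt(g*y) = sqrt(27.7623) = 5.269.
Fr = 3.23 / 5.269 = 0.613.

0.613


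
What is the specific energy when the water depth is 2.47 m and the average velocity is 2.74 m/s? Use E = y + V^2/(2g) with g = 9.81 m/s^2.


Specific energy E = y + V^2/(2g).
Velocity head = V^2/(2g) = 2.74^2 / (2*9.81) = 7.5076 / 19.62 = 0.3827 m.
E = 2.47 + 0.3827 = 2.8527 m.

2.8527


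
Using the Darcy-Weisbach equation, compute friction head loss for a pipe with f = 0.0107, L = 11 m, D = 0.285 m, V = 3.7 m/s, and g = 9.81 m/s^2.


Darcy-Weisbach equation: h_f = f * (L/D) * V^2/(2g).
f * L/D = 0.0107 * 11/0.285 = 0.413.
V^2/(2g) = 3.7^2 / (2*9.81) = 13.69 / 19.62 = 0.6978 m.
h_f = 0.413 * 0.6978 = 0.288 m.

0.288


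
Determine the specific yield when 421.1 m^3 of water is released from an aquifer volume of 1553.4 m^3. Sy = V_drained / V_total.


Specific yield Sy = Volume drained / Total volume.
Sy = 421.1 / 1553.4
   = 0.2711.

0.2711


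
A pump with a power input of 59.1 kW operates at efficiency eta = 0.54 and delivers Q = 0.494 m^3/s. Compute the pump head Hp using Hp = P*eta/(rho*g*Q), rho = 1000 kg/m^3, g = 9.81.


Pump head formula: Hp = P * eta / (rho * g * Q).
Numerator: P * eta = 59.1 * 1000 * 0.54 = 31914.0 W.
Denominator: rho * g * Q = 1000 * 9.81 * 0.494 = 4846.14.
Hp = 31914.0 / 4846.14 = 6.59 m.

6.59


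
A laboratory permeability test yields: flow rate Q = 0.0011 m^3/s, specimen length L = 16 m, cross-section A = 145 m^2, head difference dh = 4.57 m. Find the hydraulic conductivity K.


From K = Q*L / (A*dh):
Numerator: Q*L = 0.0011 * 16 = 0.0176.
Denominator: A*dh = 145 * 4.57 = 662.65.
K = 0.0176 / 662.65 = 2.7e-05 m/s.

2.7e-05


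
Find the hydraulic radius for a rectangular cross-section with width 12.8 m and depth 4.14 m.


For a rectangular section:
Flow area A = b * y = 12.8 * 4.14 = 52.99 m^2.
Wetted perimeter P = b + 2y = 12.8 + 2*4.14 = 21.08 m.
Hydraulic radius R = A/P = 52.99 / 21.08 = 2.5139 m.

2.5139


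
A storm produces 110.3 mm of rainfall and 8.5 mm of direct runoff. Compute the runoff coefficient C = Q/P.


The runoff coefficient C = runoff depth / rainfall depth.
C = 8.5 / 110.3
  = 0.0771.

0.0771


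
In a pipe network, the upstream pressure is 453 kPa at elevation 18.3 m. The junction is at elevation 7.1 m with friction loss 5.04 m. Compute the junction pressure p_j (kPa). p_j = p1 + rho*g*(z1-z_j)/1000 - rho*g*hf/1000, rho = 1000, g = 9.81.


Junction pressure: p_j = p1 + rho*g*(z1 - z_j)/1000 - rho*g*hf/1000.
Elevation term = 1000*9.81*(18.3 - 7.1)/1000 = 109.872 kPa.
Friction term = 1000*9.81*5.04/1000 = 49.442 kPa.
p_j = 453 + 109.872 - 49.442 = 513.43 kPa.

513.43


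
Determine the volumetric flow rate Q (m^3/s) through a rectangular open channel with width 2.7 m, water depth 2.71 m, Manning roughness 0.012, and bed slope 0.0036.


For a rectangular channel, the cross-sectional area A = b * y = 2.7 * 2.71 = 7.32 m^2.
The wetted perimeter P = b + 2y = 2.7 + 2*2.71 = 8.12 m.
Hydraulic radius R = A/P = 7.32/8.12 = 0.9011 m.
Velocity V = (1/n)*R^(2/3)*S^(1/2) = (1/0.012)*0.9011^(2/3)*0.0036^(1/2) = 4.6647 m/s.
Discharge Q = A * V = 7.32 * 4.6647 = 34.131 m^3/s.

34.131


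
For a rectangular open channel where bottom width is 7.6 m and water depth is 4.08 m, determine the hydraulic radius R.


For a rectangular section:
Flow area A = b * y = 7.6 * 4.08 = 31.01 m^2.
Wetted perimeter P = b + 2y = 7.6 + 2*4.08 = 15.76 m.
Hydraulic radius R = A/P = 31.01 / 15.76 = 1.9675 m.

1.9675


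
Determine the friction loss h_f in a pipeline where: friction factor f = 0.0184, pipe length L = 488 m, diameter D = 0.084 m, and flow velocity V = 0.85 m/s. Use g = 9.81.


Darcy-Weisbach equation: h_f = f * (L/D) * V^2/(2g).
f * L/D = 0.0184 * 488/0.084 = 106.8952.
V^2/(2g) = 0.85^2 / (2*9.81) = 0.7225 / 19.62 = 0.0368 m.
h_f = 106.8952 * 0.0368 = 3.936 m.

3.936


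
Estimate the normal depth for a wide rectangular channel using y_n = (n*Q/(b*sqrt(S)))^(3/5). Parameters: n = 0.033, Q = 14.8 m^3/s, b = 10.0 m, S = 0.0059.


We use the wide-channel approximation y_n = (n*Q/(b*sqrt(S)))^(3/5).
sqrt(S) = sqrt(0.0059) = 0.076811.
Numerator: n*Q = 0.033 * 14.8 = 0.4884.
Denominator: b*sqrt(S) = 10.0 * 0.076811 = 0.76811.
arg = 0.6358.
y_n = 0.6358^(3/5) = 0.7621 m.

0.7621


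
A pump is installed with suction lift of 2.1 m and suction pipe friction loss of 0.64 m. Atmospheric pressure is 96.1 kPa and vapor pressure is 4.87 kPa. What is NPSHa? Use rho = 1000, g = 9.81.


NPSHa = p_atm/(rho*g) - z_s - hf_s - p_vap/(rho*g).
p_atm/(rho*g) = 96.1*1000 / (1000*9.81) = 9.796 m.
p_vap/(rho*g) = 4.87*1000 / (1000*9.81) = 0.496 m.
NPSHa = 9.796 - 2.1 - 0.64 - 0.496
      = 6.56 m.

6.56


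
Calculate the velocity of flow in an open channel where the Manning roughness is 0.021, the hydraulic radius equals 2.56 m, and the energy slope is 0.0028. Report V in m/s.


Manning's equation gives V = (1/n) * R^(2/3) * S^(1/2).
First, compute R^(2/3) = 2.56^(2/3) = 1.8714.
Next, S^(1/2) = 0.0028^(1/2) = 0.052915.
Then 1/n = 1/0.021 = 47.62.
V = 47.62 * 1.8714 * 0.052915 = 4.7154 m/s.

4.7154


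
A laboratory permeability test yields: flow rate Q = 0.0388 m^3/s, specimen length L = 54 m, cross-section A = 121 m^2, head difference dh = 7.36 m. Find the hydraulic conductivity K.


From K = Q*L / (A*dh):
Numerator: Q*L = 0.0388 * 54 = 2.0952.
Denominator: A*dh = 121 * 7.36 = 890.56.
K = 2.0952 / 890.56 = 0.002353 m/s.

0.002353


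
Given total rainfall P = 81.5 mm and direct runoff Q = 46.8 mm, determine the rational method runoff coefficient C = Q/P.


The runoff coefficient C = runoff depth / rainfall depth.
C = 46.8 / 81.5
  = 0.5742.

0.5742


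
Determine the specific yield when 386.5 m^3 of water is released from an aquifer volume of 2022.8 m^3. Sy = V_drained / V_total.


Specific yield Sy = Volume drained / Total volume.
Sy = 386.5 / 2022.8
   = 0.1911.

0.1911


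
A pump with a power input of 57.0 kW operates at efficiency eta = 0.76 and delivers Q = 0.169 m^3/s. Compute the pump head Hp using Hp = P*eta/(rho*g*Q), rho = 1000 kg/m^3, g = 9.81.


Pump head formula: Hp = P * eta / (rho * g * Q).
Numerator: P * eta = 57.0 * 1000 * 0.76 = 43320.0 W.
Denominator: rho * g * Q = 1000 * 9.81 * 0.169 = 1657.89.
Hp = 43320.0 / 1657.89 = 26.13 m.

26.13


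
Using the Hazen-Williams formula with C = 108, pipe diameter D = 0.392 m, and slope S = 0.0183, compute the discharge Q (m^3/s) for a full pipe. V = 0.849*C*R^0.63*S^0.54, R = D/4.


For a full circular pipe, R = D/4 = 0.392/4 = 0.098 m.
V = 0.849 * 108 * 0.098^0.63 * 0.0183^0.54
  = 0.849 * 108 * 0.231458 * 0.115272
  = 2.4464 m/s.
Pipe area A = pi*D^2/4 = pi*0.392^2/4 = 0.1207 m^2.
Q = A * V = 0.1207 * 2.4464 = 0.2952 m^3/s.

0.2952


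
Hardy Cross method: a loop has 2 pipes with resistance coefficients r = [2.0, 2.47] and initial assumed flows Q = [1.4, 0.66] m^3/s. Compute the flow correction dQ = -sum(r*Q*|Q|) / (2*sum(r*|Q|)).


Numerator terms (r*Q*|Q|): 2.0*1.4*|1.4| = 3.92; 2.47*0.66*|0.66| = 1.0759.
Sum of numerator = 4.9959.
Denominator terms (r*|Q|): 2.0*|1.4| = 2.8; 2.47*|0.66| = 1.6302.
2 * sum of denominator = 2 * 4.4302 = 8.8604.
dQ = -4.9959 / 8.8604 = -0.5638 m^3/s.

-0.5638


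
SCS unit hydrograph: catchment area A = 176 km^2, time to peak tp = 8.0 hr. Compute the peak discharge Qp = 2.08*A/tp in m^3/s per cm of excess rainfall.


SCS formula: Qp = 2.08 * A / tp.
Qp = 2.08 * 176 / 8.0
   = 366.08 / 8.0
   = 45.76 m^3/s per cm.

45.76


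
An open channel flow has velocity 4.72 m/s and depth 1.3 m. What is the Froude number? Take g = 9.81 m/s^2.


The Froude number is defined as Fr = V / sqrt(g*y).
g*y = 9.81 * 1.3 = 12.753.
sqrt(g*y) = sqrt(12.753) = 3.5711.
Fr = 4.72 / 3.5711 = 1.3217.

1.3217


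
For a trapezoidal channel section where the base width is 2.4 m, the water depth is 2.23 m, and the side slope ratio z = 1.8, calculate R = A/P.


For a trapezoidal section with side slope z:
A = (b + z*y)*y = (2.4 + 1.8*2.23)*2.23 = 14.303 m^2.
P = b + 2*y*sqrt(1 + z^2) = 2.4 + 2*2.23*sqrt(1 + 1.8^2) = 11.584 m.
R = A/P = 14.303 / 11.584 = 1.2348 m.

1.2348


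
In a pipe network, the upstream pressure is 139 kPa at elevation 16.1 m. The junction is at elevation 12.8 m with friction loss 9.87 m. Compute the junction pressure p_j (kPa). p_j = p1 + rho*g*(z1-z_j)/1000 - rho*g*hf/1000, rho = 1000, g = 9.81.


Junction pressure: p_j = p1 + rho*g*(z1 - z_j)/1000 - rho*g*hf/1000.
Elevation term = 1000*9.81*(16.1 - 12.8)/1000 = 32.373 kPa.
Friction term = 1000*9.81*9.87/1000 = 96.825 kPa.
p_j = 139 + 32.373 - 96.825 = 74.55 kPa.

74.55


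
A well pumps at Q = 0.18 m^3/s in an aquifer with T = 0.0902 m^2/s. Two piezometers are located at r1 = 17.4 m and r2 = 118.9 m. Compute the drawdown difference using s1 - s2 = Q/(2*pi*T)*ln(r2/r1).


Thiem equation: s1 - s2 = Q/(2*pi*T) * ln(r2/r1).
ln(r2/r1) = ln(118.9/17.4) = 1.9218.
Q/(2*pi*T) = 0.18 / (2*pi*0.0902) = 0.18 / 0.5667 = 0.3176.
s1 - s2 = 0.3176 * 1.9218 = 0.6104 m.

0.6104


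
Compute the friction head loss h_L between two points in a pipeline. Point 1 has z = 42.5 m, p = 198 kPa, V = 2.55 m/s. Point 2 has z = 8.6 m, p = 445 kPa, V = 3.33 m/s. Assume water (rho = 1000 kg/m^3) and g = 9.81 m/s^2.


Total head at each section: H = z + p/(rho*g) + V^2/(2g).
H1 = 42.5 + 198*1000/(1000*9.81) + 2.55^2/(2*9.81)
   = 42.5 + 20.183 + 0.3314
   = 63.015 m.
H2 = 8.6 + 445*1000/(1000*9.81) + 3.33^2/(2*9.81)
   = 8.6 + 45.362 + 0.5652
   = 54.527 m.
h_L = H1 - H2 = 63.015 - 54.527 = 8.488 m.

8.488


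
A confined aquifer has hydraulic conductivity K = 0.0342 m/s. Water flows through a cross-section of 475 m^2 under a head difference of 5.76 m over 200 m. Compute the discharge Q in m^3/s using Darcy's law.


Darcy's law: Q = K * A * i, where i = dh/L.
Hydraulic gradient i = 5.76 / 200 = 0.0288.
Q = 0.0342 * 475 * 0.0288
  = 0.4679 m^3/s.

0.4679


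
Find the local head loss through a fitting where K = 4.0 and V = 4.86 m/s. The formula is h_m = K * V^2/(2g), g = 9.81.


Minor loss formula: h_m = K * V^2/(2g).
V^2 = 4.86^2 = 23.6196.
V^2/(2g) = 23.6196 / 19.62 = 1.2039 m.
h_m = 4.0 * 1.2039 = 4.8154 m.

4.8154


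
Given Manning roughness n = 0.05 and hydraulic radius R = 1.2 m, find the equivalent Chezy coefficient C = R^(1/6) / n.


The Chezy coefficient relates to Manning's n through C = R^(1/6) / n.
R^(1/6) = 1.2^(1/6) = 1.030853.
C = 1.030853 / 0.05 = 20.62 m^(1/2)/s.

20.62


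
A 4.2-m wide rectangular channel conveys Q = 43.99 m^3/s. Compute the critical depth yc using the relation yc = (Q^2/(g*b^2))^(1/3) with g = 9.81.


Using yc = (Q^2 / (g * b^2))^(1/3):
Q^2 = 43.99^2 = 1935.12.
g * b^2 = 9.81 * 4.2^2 = 9.81 * 17.64 = 173.05.
Q^2 / (g*b^2) = 1935.12 / 173.05 = 11.1824.
yc = 11.1824^(1/3) = 2.2362 m.

2.2362


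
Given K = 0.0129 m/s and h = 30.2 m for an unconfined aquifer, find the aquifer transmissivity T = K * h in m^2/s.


Transmissivity is defined as T = K * h.
T = 0.0129 * 30.2
  = 0.3896 m^2/s.

0.3896


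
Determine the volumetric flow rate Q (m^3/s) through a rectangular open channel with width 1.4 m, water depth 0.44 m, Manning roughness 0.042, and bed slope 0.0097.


For a rectangular channel, the cross-sectional area A = b * y = 1.4 * 0.44 = 0.62 m^2.
The wetted perimeter P = b + 2y = 1.4 + 2*0.44 = 2.28 m.
Hydraulic radius R = A/P = 0.62/2.28 = 0.2702 m.
Velocity V = (1/n)*R^(2/3)*S^(1/2) = (1/0.042)*0.2702^(2/3)*0.0097^(1/2) = 0.98 m/s.
Discharge Q = A * V = 0.62 * 0.98 = 0.604 m^3/s.

0.604


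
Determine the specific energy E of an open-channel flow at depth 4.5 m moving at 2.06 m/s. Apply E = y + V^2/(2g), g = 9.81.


Specific energy E = y + V^2/(2g).
Velocity head = V^2/(2g) = 2.06^2 / (2*9.81) = 4.2436 / 19.62 = 0.2163 m.
E = 4.5 + 0.2163 = 4.7163 m.

4.7163


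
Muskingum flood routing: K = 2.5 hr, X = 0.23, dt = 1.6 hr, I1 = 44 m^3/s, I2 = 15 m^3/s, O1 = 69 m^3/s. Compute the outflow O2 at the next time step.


Muskingum coefficients:
denom = 2*K*(1-X) + dt = 2*2.5*(1-0.23) + 1.6 = 5.45.
C0 = (dt - 2*K*X)/denom = (1.6 - 2*2.5*0.23)/5.45 = 0.0826.
C1 = (dt + 2*K*X)/denom = (1.6 + 2*2.5*0.23)/5.45 = 0.5046.
C2 = (2*K*(1-X) - dt)/denom = 0.4128.
O2 = C0*I2 + C1*I1 + C2*O1
   = 0.0826*15 + 0.5046*44 + 0.4128*69
   = 51.93 m^3/s.

51.93


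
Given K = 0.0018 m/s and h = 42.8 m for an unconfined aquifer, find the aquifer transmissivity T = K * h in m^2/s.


Transmissivity is defined as T = K * h.
T = 0.0018 * 42.8
  = 0.077 m^2/s.

0.077


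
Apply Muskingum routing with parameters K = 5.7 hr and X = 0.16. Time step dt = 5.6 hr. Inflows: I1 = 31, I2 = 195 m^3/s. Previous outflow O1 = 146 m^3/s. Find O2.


Muskingum coefficients:
denom = 2*K*(1-X) + dt = 2*5.7*(1-0.16) + 5.6 = 15.176.
C0 = (dt - 2*K*X)/denom = (5.6 - 2*5.7*0.16)/15.176 = 0.2488.
C1 = (dt + 2*K*X)/denom = (5.6 + 2*5.7*0.16)/15.176 = 0.4892.
C2 = (2*K*(1-X) - dt)/denom = 0.262.
O2 = C0*I2 + C1*I1 + C2*O1
   = 0.2488*195 + 0.4892*31 + 0.262*146
   = 101.93 m^3/s.

101.93


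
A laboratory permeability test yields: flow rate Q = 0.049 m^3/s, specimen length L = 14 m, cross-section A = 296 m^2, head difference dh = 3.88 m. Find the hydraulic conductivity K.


From K = Q*L / (A*dh):
Numerator: Q*L = 0.049 * 14 = 0.686.
Denominator: A*dh = 296 * 3.88 = 1148.48.
K = 0.686 / 1148.48 = 0.000597 m/s.

0.000597


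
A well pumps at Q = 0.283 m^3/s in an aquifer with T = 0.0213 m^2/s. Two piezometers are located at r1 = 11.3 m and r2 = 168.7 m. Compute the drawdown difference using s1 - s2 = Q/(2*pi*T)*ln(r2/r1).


Thiem equation: s1 - s2 = Q/(2*pi*T) * ln(r2/r1).
ln(r2/r1) = ln(168.7/11.3) = 2.7033.
Q/(2*pi*T) = 0.283 / (2*pi*0.0213) = 0.283 / 0.1338 = 2.1146.
s1 - s2 = 2.1146 * 2.7033 = 5.7164 m.

5.7164


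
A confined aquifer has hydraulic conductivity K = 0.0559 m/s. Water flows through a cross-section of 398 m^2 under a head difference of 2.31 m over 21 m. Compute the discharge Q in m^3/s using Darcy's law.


Darcy's law: Q = K * A * i, where i = dh/L.
Hydraulic gradient i = 2.31 / 21 = 0.11.
Q = 0.0559 * 398 * 0.11
  = 2.4473 m^3/s.

2.4473


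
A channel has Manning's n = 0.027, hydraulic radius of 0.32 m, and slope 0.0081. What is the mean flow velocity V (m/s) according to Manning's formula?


Manning's equation gives V = (1/n) * R^(2/3) * S^(1/2).
First, compute R^(2/3) = 0.32^(2/3) = 0.4678.
Next, S^(1/2) = 0.0081^(1/2) = 0.09.
Then 1/n = 1/0.027 = 37.04.
V = 37.04 * 0.4678 * 0.09 = 1.5595 m/s.

1.5595


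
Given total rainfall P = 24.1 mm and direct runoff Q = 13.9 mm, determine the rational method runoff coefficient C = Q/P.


The runoff coefficient C = runoff depth / rainfall depth.
C = 13.9 / 24.1
  = 0.5768.

0.5768


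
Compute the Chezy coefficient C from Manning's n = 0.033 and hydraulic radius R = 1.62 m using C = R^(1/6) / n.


The Chezy coefficient relates to Manning's n through C = R^(1/6) / n.
R^(1/6) = 1.62^(1/6) = 1.083725.
C = 1.083725 / 0.033 = 32.84 m^(1/2)/s.

32.84


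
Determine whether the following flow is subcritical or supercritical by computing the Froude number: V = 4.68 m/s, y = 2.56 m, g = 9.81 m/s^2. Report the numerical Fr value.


The Froude number is defined as Fr = V / sqrt(g*y).
g*y = 9.81 * 2.56 = 25.1136.
sqrt(g*y) = sqrt(25.1136) = 5.0113.
Fr = 4.68 / 5.0113 = 0.9339.
Since Fr < 1, the flow is subcritical.

0.9339


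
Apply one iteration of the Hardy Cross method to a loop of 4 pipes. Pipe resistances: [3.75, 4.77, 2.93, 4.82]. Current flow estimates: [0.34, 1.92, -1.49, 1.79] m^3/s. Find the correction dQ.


Numerator terms (r*Q*|Q|): 3.75*0.34*|0.34| = 0.4335; 4.77*1.92*|1.92| = 17.5841; 2.93*-1.49*|-1.49| = -6.5049; 4.82*1.79*|1.79| = 15.4438.
Sum of numerator = 26.9565.
Denominator terms (r*|Q|): 3.75*|0.34| = 1.275; 4.77*|1.92| = 9.1584; 2.93*|-1.49| = 4.3657; 4.82*|1.79| = 8.6278.
2 * sum of denominator = 2 * 23.4269 = 46.8538.
dQ = -26.9565 / 46.8538 = -0.5753 m^3/s.

-0.5753


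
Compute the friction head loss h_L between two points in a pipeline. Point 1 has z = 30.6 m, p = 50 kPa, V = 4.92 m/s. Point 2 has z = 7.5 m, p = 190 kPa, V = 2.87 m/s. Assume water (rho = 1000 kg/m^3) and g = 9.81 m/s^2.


Total head at each section: H = z + p/(rho*g) + V^2/(2g).
H1 = 30.6 + 50*1000/(1000*9.81) + 4.92^2/(2*9.81)
   = 30.6 + 5.097 + 1.2338
   = 36.931 m.
H2 = 7.5 + 190*1000/(1000*9.81) + 2.87^2/(2*9.81)
   = 7.5 + 19.368 + 0.4198
   = 27.288 m.
h_L = H1 - H2 = 36.931 - 27.288 = 9.643 m.

9.643


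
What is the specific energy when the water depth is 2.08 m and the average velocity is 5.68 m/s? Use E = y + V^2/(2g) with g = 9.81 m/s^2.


Specific energy E = y + V^2/(2g).
Velocity head = V^2/(2g) = 5.68^2 / (2*9.81) = 32.2624 / 19.62 = 1.6444 m.
E = 2.08 + 1.6444 = 3.7244 m.

3.7244


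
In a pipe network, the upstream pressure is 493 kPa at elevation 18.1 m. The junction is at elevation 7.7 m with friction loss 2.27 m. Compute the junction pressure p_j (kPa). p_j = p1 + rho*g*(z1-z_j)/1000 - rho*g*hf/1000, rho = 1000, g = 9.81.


Junction pressure: p_j = p1 + rho*g*(z1 - z_j)/1000 - rho*g*hf/1000.
Elevation term = 1000*9.81*(18.1 - 7.7)/1000 = 102.024 kPa.
Friction term = 1000*9.81*2.27/1000 = 22.269 kPa.
p_j = 493 + 102.024 - 22.269 = 572.76 kPa.

572.76


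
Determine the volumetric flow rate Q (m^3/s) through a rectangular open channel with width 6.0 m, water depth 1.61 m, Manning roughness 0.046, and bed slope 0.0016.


For a rectangular channel, the cross-sectional area A = b * y = 6.0 * 1.61 = 9.66 m^2.
The wetted perimeter P = b + 2y = 6.0 + 2*1.61 = 9.22 m.
Hydraulic radius R = A/P = 9.66/9.22 = 1.0477 m.
Velocity V = (1/n)*R^(2/3)*S^(1/2) = (1/0.046)*1.0477^(2/3)*0.0016^(1/2) = 0.897 m/s.
Discharge Q = A * V = 9.66 * 0.897 = 8.665 m^3/s.

8.665


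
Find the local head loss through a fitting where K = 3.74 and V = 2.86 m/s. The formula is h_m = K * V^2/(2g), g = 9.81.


Minor loss formula: h_m = K * V^2/(2g).
V^2 = 2.86^2 = 8.1796.
V^2/(2g) = 8.1796 / 19.62 = 0.4169 m.
h_m = 3.74 * 0.4169 = 1.5592 m.

1.5592


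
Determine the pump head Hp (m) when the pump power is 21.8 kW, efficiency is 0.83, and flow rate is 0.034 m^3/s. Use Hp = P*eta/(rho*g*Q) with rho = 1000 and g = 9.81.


Pump head formula: Hp = P * eta / (rho * g * Q).
Numerator: P * eta = 21.8 * 1000 * 0.83 = 18094.0 W.
Denominator: rho * g * Q = 1000 * 9.81 * 0.034 = 333.54.
Hp = 18094.0 / 333.54 = 54.25 m.

54.25


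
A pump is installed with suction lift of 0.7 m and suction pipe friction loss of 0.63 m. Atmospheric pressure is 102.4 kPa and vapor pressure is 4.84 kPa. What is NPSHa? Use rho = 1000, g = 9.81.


NPSHa = p_atm/(rho*g) - z_s - hf_s - p_vap/(rho*g).
p_atm/(rho*g) = 102.4*1000 / (1000*9.81) = 10.438 m.
p_vap/(rho*g) = 4.84*1000 / (1000*9.81) = 0.493 m.
NPSHa = 10.438 - 0.7 - 0.63 - 0.493
      = 8.61 m.

8.61


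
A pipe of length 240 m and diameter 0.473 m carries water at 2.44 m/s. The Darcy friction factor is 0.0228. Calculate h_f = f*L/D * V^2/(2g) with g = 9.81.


Darcy-Weisbach equation: h_f = f * (L/D) * V^2/(2g).
f * L/D = 0.0228 * 240/0.473 = 11.5687.
V^2/(2g) = 2.44^2 / (2*9.81) = 5.9536 / 19.62 = 0.3034 m.
h_f = 11.5687 * 0.3034 = 3.51 m.

3.51


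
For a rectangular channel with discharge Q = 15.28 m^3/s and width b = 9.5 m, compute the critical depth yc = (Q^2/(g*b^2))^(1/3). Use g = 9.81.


Using yc = (Q^2 / (g * b^2))^(1/3):
Q^2 = 15.28^2 = 233.48.
g * b^2 = 9.81 * 9.5^2 = 9.81 * 90.25 = 885.35.
Q^2 / (g*b^2) = 233.48 / 885.35 = 0.2637.
yc = 0.2637^(1/3) = 0.6413 m.

0.6413


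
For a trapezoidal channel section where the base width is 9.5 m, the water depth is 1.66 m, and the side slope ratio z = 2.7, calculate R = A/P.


For a trapezoidal section with side slope z:
A = (b + z*y)*y = (9.5 + 2.7*1.66)*1.66 = 23.21 m^2.
P = b + 2*y*sqrt(1 + z^2) = 9.5 + 2*1.66*sqrt(1 + 2.7^2) = 19.059 m.
R = A/P = 23.21 / 19.059 = 1.2178 m.

1.2178


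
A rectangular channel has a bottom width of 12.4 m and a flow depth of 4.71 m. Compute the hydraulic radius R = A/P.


For a rectangular section:
Flow area A = b * y = 12.4 * 4.71 = 58.4 m^2.
Wetted perimeter P = b + 2y = 12.4 + 2*4.71 = 21.82 m.
Hydraulic radius R = A/P = 58.4 / 21.82 = 2.6766 m.

2.6766


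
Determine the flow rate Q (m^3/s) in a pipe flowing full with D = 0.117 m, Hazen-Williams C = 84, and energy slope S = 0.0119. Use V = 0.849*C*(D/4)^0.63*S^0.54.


For a full circular pipe, R = D/4 = 0.117/4 = 0.0293 m.
V = 0.849 * 84 * 0.0293^0.63 * 0.0119^0.54
  = 0.849 * 84 * 0.108059 * 0.091368
  = 0.7041 m/s.
Pipe area A = pi*D^2/4 = pi*0.117^2/4 = 0.0108 m^2.
Q = A * V = 0.0108 * 0.7041 = 0.0076 m^3/s.

0.0076


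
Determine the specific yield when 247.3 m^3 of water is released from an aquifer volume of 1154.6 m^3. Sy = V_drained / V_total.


Specific yield Sy = Volume drained / Total volume.
Sy = 247.3 / 1154.6
   = 0.2142.

0.2142


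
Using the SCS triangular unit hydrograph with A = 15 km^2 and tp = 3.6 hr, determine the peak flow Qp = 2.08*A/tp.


SCS formula: Qp = 2.08 * A / tp.
Qp = 2.08 * 15 / 3.6
   = 31.2 / 3.6
   = 8.67 m^3/s per cm.

8.67


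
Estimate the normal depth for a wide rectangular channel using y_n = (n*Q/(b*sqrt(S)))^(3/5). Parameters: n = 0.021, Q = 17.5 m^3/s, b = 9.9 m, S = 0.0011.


We use the wide-channel approximation y_n = (n*Q/(b*sqrt(S)))^(3/5).
sqrt(S) = sqrt(0.0011) = 0.033166.
Numerator: n*Q = 0.021 * 17.5 = 0.3675.
Denominator: b*sqrt(S) = 9.9 * 0.033166 = 0.328343.
arg = 1.1192.
y_n = 1.1192^(3/5) = 1.0699 m.

1.0699


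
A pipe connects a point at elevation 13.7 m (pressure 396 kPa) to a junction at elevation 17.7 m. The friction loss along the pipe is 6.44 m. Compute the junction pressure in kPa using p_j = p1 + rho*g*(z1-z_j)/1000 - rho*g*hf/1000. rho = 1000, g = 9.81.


Junction pressure: p_j = p1 + rho*g*(z1 - z_j)/1000 - rho*g*hf/1000.
Elevation term = 1000*9.81*(13.7 - 17.7)/1000 = -39.24 kPa.
Friction term = 1000*9.81*6.44/1000 = 63.176 kPa.
p_j = 396 + -39.24 - 63.176 = 293.58 kPa.

293.58


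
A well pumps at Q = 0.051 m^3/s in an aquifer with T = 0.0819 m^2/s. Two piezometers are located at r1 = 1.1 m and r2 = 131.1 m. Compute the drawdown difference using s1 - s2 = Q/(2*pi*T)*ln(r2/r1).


Thiem equation: s1 - s2 = Q/(2*pi*T) * ln(r2/r1).
ln(r2/r1) = ln(131.1/1.1) = 4.7807.
Q/(2*pi*T) = 0.051 / (2*pi*0.0819) = 0.051 / 0.5146 = 0.0991.
s1 - s2 = 0.0991 * 4.7807 = 0.4738 m.

0.4738


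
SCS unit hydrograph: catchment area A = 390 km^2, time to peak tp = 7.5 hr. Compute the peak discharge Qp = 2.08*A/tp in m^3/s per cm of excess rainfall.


SCS formula: Qp = 2.08 * A / tp.
Qp = 2.08 * 390 / 7.5
   = 811.2 / 7.5
   = 108.16 m^3/s per cm.

108.16


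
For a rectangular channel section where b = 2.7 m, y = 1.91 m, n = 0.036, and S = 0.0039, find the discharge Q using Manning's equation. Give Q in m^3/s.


For a rectangular channel, the cross-sectional area A = b * y = 2.7 * 1.91 = 5.16 m^2.
The wetted perimeter P = b + 2y = 2.7 + 2*1.91 = 6.52 m.
Hydraulic radius R = A/P = 5.16/6.52 = 0.791 m.
Velocity V = (1/n)*R^(2/3)*S^(1/2) = (1/0.036)*0.791^(2/3)*0.0039^(1/2) = 1.4836 m/s.
Discharge Q = A * V = 5.16 * 1.4836 = 7.651 m^3/s.

7.651


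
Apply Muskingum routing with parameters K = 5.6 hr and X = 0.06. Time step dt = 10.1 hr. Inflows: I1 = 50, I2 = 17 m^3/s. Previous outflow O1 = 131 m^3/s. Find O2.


Muskingum coefficients:
denom = 2*K*(1-X) + dt = 2*5.6*(1-0.06) + 10.1 = 20.628.
C0 = (dt - 2*K*X)/denom = (10.1 - 2*5.6*0.06)/20.628 = 0.457.
C1 = (dt + 2*K*X)/denom = (10.1 + 2*5.6*0.06)/20.628 = 0.5222.
C2 = (2*K*(1-X) - dt)/denom = 0.0207.
O2 = C0*I2 + C1*I1 + C2*O1
   = 0.457*17 + 0.5222*50 + 0.0207*131
   = 36.6 m^3/s.

36.6


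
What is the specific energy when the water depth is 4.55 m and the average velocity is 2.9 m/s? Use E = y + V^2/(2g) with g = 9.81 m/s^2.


Specific energy E = y + V^2/(2g).
Velocity head = V^2/(2g) = 2.9^2 / (2*9.81) = 8.41 / 19.62 = 0.4286 m.
E = 4.55 + 0.4286 = 4.9786 m.

4.9786


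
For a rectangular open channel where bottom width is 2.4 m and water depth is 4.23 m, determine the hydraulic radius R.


For a rectangular section:
Flow area A = b * y = 2.4 * 4.23 = 10.15 m^2.
Wetted perimeter P = b + 2y = 2.4 + 2*4.23 = 10.86 m.
Hydraulic radius R = A/P = 10.15 / 10.86 = 0.9348 m.

0.9348


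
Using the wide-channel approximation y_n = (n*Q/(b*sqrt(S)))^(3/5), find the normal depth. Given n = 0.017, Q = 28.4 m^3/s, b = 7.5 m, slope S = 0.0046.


We use the wide-channel approximation y_n = (n*Q/(b*sqrt(S)))^(3/5).
sqrt(S) = sqrt(0.0046) = 0.067823.
Numerator: n*Q = 0.017 * 28.4 = 0.4828.
Denominator: b*sqrt(S) = 7.5 * 0.067823 = 0.508672.
arg = 0.9491.
y_n = 0.9491^(3/5) = 0.9692 m.

0.9692


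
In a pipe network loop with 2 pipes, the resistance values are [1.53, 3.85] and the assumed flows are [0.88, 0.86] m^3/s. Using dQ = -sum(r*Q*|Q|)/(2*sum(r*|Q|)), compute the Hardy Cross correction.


Numerator terms (r*Q*|Q|): 1.53*0.88*|0.88| = 1.1848; 3.85*0.86*|0.86| = 2.8475.
Sum of numerator = 4.0323.
Denominator terms (r*|Q|): 1.53*|0.88| = 1.3464; 3.85*|0.86| = 3.311.
2 * sum of denominator = 2 * 4.6574 = 9.3148.
dQ = -4.0323 / 9.3148 = -0.4329 m^3/s.

-0.4329


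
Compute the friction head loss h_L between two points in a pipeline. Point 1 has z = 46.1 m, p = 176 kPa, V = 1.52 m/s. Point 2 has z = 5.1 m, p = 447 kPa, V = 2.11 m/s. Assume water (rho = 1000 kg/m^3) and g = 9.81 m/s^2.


Total head at each section: H = z + p/(rho*g) + V^2/(2g).
H1 = 46.1 + 176*1000/(1000*9.81) + 1.52^2/(2*9.81)
   = 46.1 + 17.941 + 0.1178
   = 64.159 m.
H2 = 5.1 + 447*1000/(1000*9.81) + 2.11^2/(2*9.81)
   = 5.1 + 45.566 + 0.2269
   = 50.893 m.
h_L = H1 - H2 = 64.159 - 50.893 = 13.266 m.

13.266


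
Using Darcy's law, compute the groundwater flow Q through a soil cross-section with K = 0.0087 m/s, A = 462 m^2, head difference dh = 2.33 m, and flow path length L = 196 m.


Darcy's law: Q = K * A * i, where i = dh/L.
Hydraulic gradient i = 2.33 / 196 = 0.011888.
Q = 0.0087 * 462 * 0.011888
  = 0.0478 m^3/s.

0.0478


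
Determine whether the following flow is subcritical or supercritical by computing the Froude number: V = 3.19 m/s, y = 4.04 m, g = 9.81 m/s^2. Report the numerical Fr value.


The Froude number is defined as Fr = V / sqrt(g*y).
g*y = 9.81 * 4.04 = 39.6324.
sqrt(g*y) = sqrt(39.6324) = 6.2954.
Fr = 3.19 / 6.2954 = 0.5067.
Since Fr < 1, the flow is subcritical.

0.5067
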